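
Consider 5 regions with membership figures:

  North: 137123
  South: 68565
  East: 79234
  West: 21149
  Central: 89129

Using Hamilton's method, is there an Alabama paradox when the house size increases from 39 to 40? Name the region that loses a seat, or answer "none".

At 39 seats: North 13, South 7, East 8, West 2, Central 9.
At 40 seats: North 14, South 7, East 8, West 2, Central 9.
No region's allocation decreased.

none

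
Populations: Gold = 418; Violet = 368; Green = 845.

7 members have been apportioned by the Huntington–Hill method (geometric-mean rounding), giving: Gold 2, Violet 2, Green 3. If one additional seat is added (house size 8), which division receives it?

Green

Priority for the next seat is population ÷ (√(s·(s+1))).
Priorities: Gold 170.648, Violet 150.235, Green 243.930.
Highest priority: Green.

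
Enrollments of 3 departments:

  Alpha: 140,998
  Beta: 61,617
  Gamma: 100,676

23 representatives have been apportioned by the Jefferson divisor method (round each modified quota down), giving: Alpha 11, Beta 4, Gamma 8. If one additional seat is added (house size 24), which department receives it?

Priority for the next seat is population ÷ (current seats + 1).
Priorities: Alpha 11749.833, Beta 12323.400, Gamma 11186.222.
Highest priority: Beta.

Beta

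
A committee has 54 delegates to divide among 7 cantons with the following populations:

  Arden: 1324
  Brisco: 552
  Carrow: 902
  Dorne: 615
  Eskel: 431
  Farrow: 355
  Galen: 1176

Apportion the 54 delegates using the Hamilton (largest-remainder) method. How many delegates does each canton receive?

Arden 13, Brisco 6, Carrow 9, Dorne 6, Eskel 4, Farrow 4, Galen 12

Standard divisor: 5355 ÷ 54 ≈ 99.167.
Standard quotas: Arden 13.351, Brisco 5.566, Carrow 9.096, Dorne 6.202, Eskel 4.346, Farrow 3.580, Galen 11.859.
Lower quotas: Arden 13, Brisco 5, Carrow 9, Dorne 6, Eskel 4, Farrow 3, Galen 11 (sum 51, leaving 3 seats).
Remainders in descending order: Galen 0.859, Farrow 0.580, Brisco 0.566, Arden 0.351, Eskel 0.346, Dorne 0.202, Carrow 0.096.
Largest remainders: Galen, Farrow, Brisco receive the extra seats.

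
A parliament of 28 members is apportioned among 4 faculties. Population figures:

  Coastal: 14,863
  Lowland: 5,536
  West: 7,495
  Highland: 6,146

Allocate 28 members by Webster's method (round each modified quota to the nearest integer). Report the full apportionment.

Coastal 12, Lowland 5, West 6, Highland 5

Standard divisor 34040/28 ≈ 1215.714; standard quotas: Coastal 12.226, Lowland 4.554, West 6.165, Highland 5.055.
Rounding to the nearest integer gives Coastal 12, Lowland 5, West 6, Highland 5 — total 28, matching the house size, so no adjustment is needed.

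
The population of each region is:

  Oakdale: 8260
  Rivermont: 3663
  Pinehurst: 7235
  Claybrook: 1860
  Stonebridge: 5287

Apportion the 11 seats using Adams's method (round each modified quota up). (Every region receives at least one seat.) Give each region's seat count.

Oakdale 3; Rivermont 2; Pinehurst 3; Claybrook 1; Stonebridge 2

Standard divisor 26305/11 ≈ 2391.364; standard quotas: Oakdale 3.454, Rivermont 1.532, Pinehurst 3.025, Claybrook 0.778, Stonebridge 2.211.
Rounding up gives 4, 2, 4, 1, 3 = 14 seats, so the divisor must be adjusted.
With modified divisor 3200: modified quotas Oakdale 2.581, Rivermont 1.145, Pinehurst 2.261, Claybrook 0.581, Stonebridge 1.652.
Rounding up: Oakdale 3, Rivermont 2, Pinehurst 3, Claybrook 1, Stonebridge 2 (total 11).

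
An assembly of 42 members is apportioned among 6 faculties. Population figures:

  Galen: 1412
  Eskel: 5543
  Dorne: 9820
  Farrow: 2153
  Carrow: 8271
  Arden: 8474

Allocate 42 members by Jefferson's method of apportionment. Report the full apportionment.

Standard divisor 35673/42 ≈ 849.357; standard quotas: Galen 1.662, Eskel 6.526, Dorne 11.562, Farrow 2.535, Carrow 9.738, Arden 9.977.
Rounding down gives 1, 6, 11, 2, 9, 9 = 38 seats, so the divisor must be adjusted.
With modified divisor 780: modified quotas Galen 1.810, Eskel 7.106, Dorne 12.590, Farrow 2.760, Carrow 10.604, Arden 10.864.
Rounding down: Galen 1, Eskel 7, Dorne 12, Farrow 2, Carrow 10, Arden 10 (total 42).

Galen 1; Eskel 7; Dorne 12; Farrow 2; Carrow 10; Arden 10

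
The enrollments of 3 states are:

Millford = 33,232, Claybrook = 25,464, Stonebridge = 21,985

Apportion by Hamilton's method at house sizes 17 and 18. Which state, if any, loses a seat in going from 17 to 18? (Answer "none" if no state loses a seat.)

At 17 seats: Millford 7, Claybrook 5, Stonebridge 5.
At 18 seats: Millford 7, Claybrook 6, Stonebridge 5.
No state's allocation decreased.

none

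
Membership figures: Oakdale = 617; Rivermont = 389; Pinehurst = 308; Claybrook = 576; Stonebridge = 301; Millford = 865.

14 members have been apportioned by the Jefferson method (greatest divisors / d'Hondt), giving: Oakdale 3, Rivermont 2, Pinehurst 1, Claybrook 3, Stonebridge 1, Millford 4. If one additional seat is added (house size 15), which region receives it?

Priority for the next seat is population ÷ (current seats + 1).
Priorities: Oakdale 154.250, Rivermont 129.667, Pinehurst 154.000, Claybrook 144.000, Stonebridge 150.500, Millford 173.000.
Highest priority: Millford.

Millford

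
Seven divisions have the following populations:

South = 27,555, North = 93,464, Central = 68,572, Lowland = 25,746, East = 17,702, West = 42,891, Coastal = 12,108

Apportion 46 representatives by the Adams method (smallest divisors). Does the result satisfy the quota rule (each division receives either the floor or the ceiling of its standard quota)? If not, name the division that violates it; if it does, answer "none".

none

Standard quotas: South 4.401, North 14.926, Central 10.951, Lowland 4.112, East 2.827, West 6.850, Coastal 1.934.
Adams allocation: South 5, North 14, Central 11, Lowland 4, East 3, West 7, Coastal 2.
Every allocation lies between the lower and upper quota.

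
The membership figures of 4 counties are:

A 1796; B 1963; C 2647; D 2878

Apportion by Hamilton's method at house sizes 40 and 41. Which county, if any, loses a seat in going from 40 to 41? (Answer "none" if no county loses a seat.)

B

At 40 seats: A 8, B 9, C 11, D 12.
At 41 seats: A 8, B 8, C 12, D 13.
B drops from 9 to 8.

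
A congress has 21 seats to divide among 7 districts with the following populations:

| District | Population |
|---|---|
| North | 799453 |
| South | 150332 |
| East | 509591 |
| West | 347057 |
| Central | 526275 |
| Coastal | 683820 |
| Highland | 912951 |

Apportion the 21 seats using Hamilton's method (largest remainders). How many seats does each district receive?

North 4; South 1; East 3; West 2; Central 3; Coastal 3; Highland 5

Total 3929479; standard divisor 3929479/21 ≈ 187118.048.
Standard quotas: North 4.2725, South 0.8034, East 2.7234, West 1.8547, Central 2.8125, Coastal 3.6545, Highland 4.8790.
Lower quotas: North 4, South 0, East 2, West 1, Central 2, Coastal 3, Highland 4 (sum 16, leaving 5 seats).
Remainders in descending order: Highland 0.8790, West 0.8547, Central 0.8125, South 0.8034, East 0.7234, Coastal 0.6545, North 0.2725.
Largest remainders: Highland, West, Central, South, East receive the extra seats.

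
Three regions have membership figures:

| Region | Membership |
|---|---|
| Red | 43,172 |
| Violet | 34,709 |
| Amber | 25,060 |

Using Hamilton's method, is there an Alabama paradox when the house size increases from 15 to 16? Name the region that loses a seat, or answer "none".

none

At 15 seats: Red 6, Violet 5, Amber 4.
At 16 seats: Red 7, Violet 5, Amber 4.
No region's allocation decreased.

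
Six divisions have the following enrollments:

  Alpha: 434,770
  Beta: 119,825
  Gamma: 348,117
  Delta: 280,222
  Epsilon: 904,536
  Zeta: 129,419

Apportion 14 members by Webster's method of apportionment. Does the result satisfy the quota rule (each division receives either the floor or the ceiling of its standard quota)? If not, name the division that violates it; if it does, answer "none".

none

Standard quotas: Alpha 2.746, Beta 0.757, Gamma 2.198, Delta 1.770, Epsilon 5.712, Zeta 0.817.
Webster allocation: Alpha 3, Beta 1, Gamma 2, Delta 2, Epsilon 5, Zeta 1.
Every allocation lies between the lower and upper quota.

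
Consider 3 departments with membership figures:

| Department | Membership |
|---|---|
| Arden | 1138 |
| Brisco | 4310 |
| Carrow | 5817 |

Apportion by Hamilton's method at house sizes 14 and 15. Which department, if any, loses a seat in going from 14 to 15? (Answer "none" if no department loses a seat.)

At 14 seats: Arden 2, Brisco 5, Carrow 7.
At 15 seats: Arden 1, Brisco 6, Carrow 8.
Arden drops from 2 to 1.

Arden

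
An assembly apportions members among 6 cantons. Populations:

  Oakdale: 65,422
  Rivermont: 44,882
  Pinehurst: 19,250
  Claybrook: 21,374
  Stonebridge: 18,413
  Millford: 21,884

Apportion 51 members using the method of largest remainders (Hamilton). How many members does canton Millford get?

The standard divisor is 191225/51 ≈ 3749.51.
Standard quotas: Oakdale 17.4481, Rivermont 11.9701, Pinehurst 5.1340, Claybrook 5.7005, Stonebridge 4.9108, Millford 5.8365.
Lower quotas: Oakdale 17, Rivermont 11, Pinehurst 5, Claybrook 5, Stonebridge 4, Millford 5 (sum 47, leaving 4 seats).
Remainders in descending order: Rivermont 0.9701, Stonebridge 0.9108, Millford 0.8365, Claybrook 0.7005, Oakdale 0.4481, Pinehurst 0.1340.
Largest remainders: Rivermont, Stonebridge, Millford, Claybrook receive the extra seats.
Millford receives 6.

6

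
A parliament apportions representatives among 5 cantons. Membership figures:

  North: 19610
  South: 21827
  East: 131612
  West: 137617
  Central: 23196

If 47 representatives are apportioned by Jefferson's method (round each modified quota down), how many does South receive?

Standard divisor 333862/47 ≈ 7103.447; standard quotas: North 2.761, South 3.073, East 18.528, West 19.373, Central 3.265.
Rounding down gives 2, 3, 18, 19, 3 = 45 seats, so the divisor must be adjusted.
With modified divisor 6700: modified quotas North 2.927, South 3.258, East 19.644, West 20.540, Central 3.462.
Rounding down: North 2, South 3, East 19, West 20, Central 3 (total 47).
South receives 3.

3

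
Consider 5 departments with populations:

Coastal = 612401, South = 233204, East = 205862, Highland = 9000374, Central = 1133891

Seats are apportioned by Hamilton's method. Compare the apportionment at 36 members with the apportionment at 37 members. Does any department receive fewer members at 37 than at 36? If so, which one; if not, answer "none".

East

At 36 seats: Coastal 2, South 1, East 1, Highland 29, Central 3.
At 37 seats: Coastal 2, South 1, East 0, Highland 30, Central 4.
East drops from 1 to 0.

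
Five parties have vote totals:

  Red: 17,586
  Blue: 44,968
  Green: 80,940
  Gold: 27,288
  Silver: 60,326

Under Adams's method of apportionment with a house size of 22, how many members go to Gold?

Standard divisor 231108/22 ≈ 10504.909; standard quotas: Red 1.674, Blue 4.281, Green 7.705, Gold 2.598, Silver 5.743.
Rounding up gives 2, 5, 8, 3, 6 = 24 seats, so the divisor must be adjusted.
With modified divisor 11800: modified quotas Red 1.490, Blue 3.811, Green 6.859, Gold 2.313, Silver 5.112.
Rounding up: Red 2, Blue 4, Green 7, Gold 3, Silver 6 (total 22).
Gold receives 3.

3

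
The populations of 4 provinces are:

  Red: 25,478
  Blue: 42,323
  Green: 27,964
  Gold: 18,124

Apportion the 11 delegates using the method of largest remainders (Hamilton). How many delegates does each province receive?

Red=2, Blue=4, Green=3, Gold=2

Total 113889; standard divisor 113889/11 ≈ 10353.545.
Standard quotas: Red 2.4608, Blue 4.0878, Green 2.7009, Gold 1.7505.
Lower quotas: Red 2, Blue 4, Green 2, Gold 1 (sum 9, leaving 2 seats).
Remainders in descending order: Gold 0.7505, Green 0.7009, Red 0.4608, Blue 0.0878.
The surplus seats go to Gold, Green.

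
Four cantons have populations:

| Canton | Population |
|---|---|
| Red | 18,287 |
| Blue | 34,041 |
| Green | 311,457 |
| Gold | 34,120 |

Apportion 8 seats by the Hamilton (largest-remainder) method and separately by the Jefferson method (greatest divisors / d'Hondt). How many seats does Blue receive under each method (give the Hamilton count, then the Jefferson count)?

1 and 0

Hamilton: Red 0, Blue 1, Green 6, Gold 1.
Jefferson: Red 0, Blue 0, Green 8, Gold 0.
Blue gets 1 under Hamilton and 0 under Jefferson.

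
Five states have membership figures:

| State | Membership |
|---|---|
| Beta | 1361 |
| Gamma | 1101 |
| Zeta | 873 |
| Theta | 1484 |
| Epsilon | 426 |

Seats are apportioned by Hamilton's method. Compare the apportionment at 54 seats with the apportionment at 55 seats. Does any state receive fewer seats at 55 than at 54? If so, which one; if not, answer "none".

Epsilon

At 54 seats: Beta 14, Gamma 11, Zeta 9, Theta 15, Epsilon 5.
At 55 seats: Beta 14, Gamma 12, Zeta 9, Theta 16, Epsilon 4.
Epsilon drops from 5 to 4.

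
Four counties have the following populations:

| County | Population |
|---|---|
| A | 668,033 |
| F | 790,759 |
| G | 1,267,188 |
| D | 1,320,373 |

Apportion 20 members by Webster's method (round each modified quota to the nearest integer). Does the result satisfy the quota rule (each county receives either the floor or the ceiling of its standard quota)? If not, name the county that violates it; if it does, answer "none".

Standard quotas: A 3.302, F 3.909, G 6.263, D 6.526.
Webster allocation: A 3, F 4, G 6, D 7.
Every allocation lies between the lower and upper quota.

none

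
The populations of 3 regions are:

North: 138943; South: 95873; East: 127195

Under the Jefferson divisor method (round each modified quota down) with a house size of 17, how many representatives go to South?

Standard divisor 362011/17 ≈ 21294.765; standard quotas: North 6.525, South 4.502, East 5.973.
Rounding down gives 6, 4, 5 = 15 seats, so the divisor must be adjusted.
With modified divisor 19500: modified quotas North 7.125, South 4.917, East 6.523.
Rounding down: North 7, South 4, East 6 (total 17).
South receives 4.

4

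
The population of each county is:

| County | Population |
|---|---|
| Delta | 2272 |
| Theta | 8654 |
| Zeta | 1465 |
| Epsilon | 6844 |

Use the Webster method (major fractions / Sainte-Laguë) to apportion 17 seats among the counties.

Standard divisor 19235/17 ≈ 1131.471; standard quotas: Delta 2.008, Theta 7.648, Zeta 1.295, Epsilon 6.049.
Rounding to the nearest integer gives Delta 2, Theta 8, Zeta 1, Epsilon 6 — total 17, matching the house size, so no adjustment is needed.

Delta=2, Theta=8, Zeta=1, Epsilon=6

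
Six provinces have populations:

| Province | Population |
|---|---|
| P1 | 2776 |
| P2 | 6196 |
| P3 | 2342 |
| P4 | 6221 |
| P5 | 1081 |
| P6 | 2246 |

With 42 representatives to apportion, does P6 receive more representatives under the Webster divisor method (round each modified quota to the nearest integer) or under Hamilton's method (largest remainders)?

Webster

Webster: P1 6, P2 12, P3 5, P4 12, P5 2, P6 5.
Hamilton: P1 6, P2 12, P3 5, P4 13, P5 2, P6 4.
P6 gets 5 under Webster and 4 under Hamilton.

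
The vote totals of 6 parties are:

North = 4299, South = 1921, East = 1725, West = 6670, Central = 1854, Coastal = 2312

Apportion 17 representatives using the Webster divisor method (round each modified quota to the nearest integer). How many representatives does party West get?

6

Standard divisor 18781/17 ≈ 1104.765; standard quotas: North 3.891, South 1.739, East 1.561, West 6.037, Central 1.678, Coastal 2.093.
Rounding to the nearest integer gives 4, 2, 2, 6, 2, 2 = 18 seats, so the divisor must be adjusted.
With modified divisor 1200: modified quotas North 3.583, South 1.601, East 1.438, West 5.558, Central 1.545, Coastal 1.927.
Rounding to the nearest integer: North 4, South 2, East 1, West 6, Central 2, Coastal 2 (total 17).
West receives 6.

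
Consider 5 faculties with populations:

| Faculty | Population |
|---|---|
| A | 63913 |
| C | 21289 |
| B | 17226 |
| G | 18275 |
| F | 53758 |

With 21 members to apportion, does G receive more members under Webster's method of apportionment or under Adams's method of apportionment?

Webster: A 8, C 3, B 2, G 2, F 6.
Adams: A 7, C 3, B 2, G 3, F 6.
G gets 2 under Webster and 3 under Adams.

Adams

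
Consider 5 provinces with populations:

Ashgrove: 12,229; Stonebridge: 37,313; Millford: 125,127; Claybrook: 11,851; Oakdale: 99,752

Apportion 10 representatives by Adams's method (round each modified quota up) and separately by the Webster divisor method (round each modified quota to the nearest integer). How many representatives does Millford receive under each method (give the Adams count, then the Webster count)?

Adams: Ashgrove 1, Stonebridge 1, Millford 4, Claybrook 1, Oakdale 3.
Webster: Ashgrove 0, Stonebridge 1, Millford 5, Claybrook 0, Oakdale 4.
Millford gets 4 under Adams and 5 under Webster.

4 and 5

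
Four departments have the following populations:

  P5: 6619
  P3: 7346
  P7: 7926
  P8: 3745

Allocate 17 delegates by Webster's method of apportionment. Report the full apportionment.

P5 4; P3 5; P7 5; P8 3

Standard divisor 25636/17 ≈ 1508; standard quotas: P5 4.389, P3 4.871, P7 5.256, P8 2.483.
Rounding to the nearest integer gives 4, 5, 5, 2 = 16 seats, so the divisor must be adjusted.
With modified divisor 1480: modified quotas P5 4.472, P3 4.964, P7 5.355, P8 2.530.
Rounding to the nearest integer: P5 4, P3 5, P7 5, P8 3 (total 17).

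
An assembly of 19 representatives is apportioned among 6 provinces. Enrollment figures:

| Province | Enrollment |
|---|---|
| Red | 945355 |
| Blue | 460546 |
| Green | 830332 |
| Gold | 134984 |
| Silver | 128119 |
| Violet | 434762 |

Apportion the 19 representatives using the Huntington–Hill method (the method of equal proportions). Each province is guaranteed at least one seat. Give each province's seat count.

With divisor 162097: modified quotas Red 5.832, Blue 2.841, Green 5.122, Gold 0.833, Silver 0.790, Violet 2.682.
Geometric-mean thresholds: Red √(5·6)=5.477, Blue √(2·3)=2.449, Green √(5·6)=5.477, Gold (min 1), Silver (min 1), Violet √(2·3)=2.449.
Each quota rounded against its threshold gives Red 6, Blue 3, Green 5, Gold 1, Silver 1, Violet 3 (total 19).

Red: 6; Blue: 3; Green: 5; Gold: 1; Silver: 1; Violet: 3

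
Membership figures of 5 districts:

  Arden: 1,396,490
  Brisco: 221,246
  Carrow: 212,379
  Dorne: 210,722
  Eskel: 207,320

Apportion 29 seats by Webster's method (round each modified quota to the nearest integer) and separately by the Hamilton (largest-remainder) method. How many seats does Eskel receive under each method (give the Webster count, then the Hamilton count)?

Webster: Arden 17, Brisco 3, Carrow 3, Dorne 3, Eskel 3.
Hamilton: Arden 18, Brisco 3, Carrow 3, Dorne 3, Eskel 2.
Eskel gets 3 under Webster and 2 under Hamilton.

3 and 2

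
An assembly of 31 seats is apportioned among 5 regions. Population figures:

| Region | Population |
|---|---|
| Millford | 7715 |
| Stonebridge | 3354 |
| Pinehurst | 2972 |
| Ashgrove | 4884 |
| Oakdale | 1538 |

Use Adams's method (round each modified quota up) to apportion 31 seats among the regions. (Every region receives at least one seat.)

Standard divisor 20463/31 ≈ 660.097; standard quotas: Millford 11.688, Stonebridge 5.081, Pinehurst 4.502, Ashgrove 7.399, Oakdale 2.330.
Rounding up gives 12, 6, 5, 8, 3 = 34 seats, so the divisor must be adjusted.
With modified divisor 720: modified quotas Millford 10.715, Stonebridge 4.658, Pinehurst 4.128, Ashgrove 6.783, Oakdale 2.136.
Rounding up: Millford 11, Stonebridge 5, Pinehurst 5, Ashgrove 7, Oakdale 3 (total 31).

Millford 11, Stonebridge 5, Pinehurst 5, Ashgrove 7, Oakdale 3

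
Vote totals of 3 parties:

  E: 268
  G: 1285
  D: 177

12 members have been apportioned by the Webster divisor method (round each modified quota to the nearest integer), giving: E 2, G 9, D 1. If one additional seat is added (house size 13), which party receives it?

Priority for the next seat is population ÷ (current seats + 0.5).
Priorities: E 107.200, G 135.263, D 118.000.
Highest priority: G.

G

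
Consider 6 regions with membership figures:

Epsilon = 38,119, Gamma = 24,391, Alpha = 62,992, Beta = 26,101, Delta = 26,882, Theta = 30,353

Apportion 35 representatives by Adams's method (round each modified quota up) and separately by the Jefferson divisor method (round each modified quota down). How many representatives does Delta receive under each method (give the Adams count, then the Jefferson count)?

5 and 4

Adams: Epsilon 6, Gamma 4, Alpha 10, Beta 5, Delta 5, Theta 5.
Jefferson: Epsilon 7, Gamma 4, Alpha 11, Beta 4, Delta 4, Theta 5.
Delta gets 5 under Adams and 4 under Jefferson.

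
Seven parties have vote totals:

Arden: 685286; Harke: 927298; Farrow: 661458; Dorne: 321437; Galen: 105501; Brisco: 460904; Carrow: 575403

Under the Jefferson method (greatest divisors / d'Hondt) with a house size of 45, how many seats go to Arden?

Standard divisor 3737287/45 ≈ 83050.822; standard quotas: Arden 8.251, Harke 11.165, Farrow 7.964, Dorne 3.870, Galen 1.270, Brisco 5.550, Carrow 6.928.
Rounding down gives 8, 11, 7, 3, 1, 5, 6 = 41 seats, so the divisor must be adjusted.
With modified divisor 77137.6: modified quotas Arden 8.884, Harke 12.021, Farrow 8.575, Dorne 4.167, Galen 1.368, Brisco 5.975, Carrow 7.459.
Rounding down: Arden 8, Harke 12, Farrow 8, Dorne 4, Galen 1, Brisco 5, Carrow 7 (total 45).
Arden receives 8.

8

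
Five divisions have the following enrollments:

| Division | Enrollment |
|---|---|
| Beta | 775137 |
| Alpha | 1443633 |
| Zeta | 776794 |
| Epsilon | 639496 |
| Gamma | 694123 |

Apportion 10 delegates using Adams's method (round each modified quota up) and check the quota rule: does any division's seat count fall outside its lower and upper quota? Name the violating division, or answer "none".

none

Standard quotas: Beta 1.790, Alpha 3.335, Zeta 1.794, Epsilon 1.477, Gamma 1.603.
Adams allocation: Beta 2, Alpha 3, Zeta 2, Epsilon 1, Gamma 2.
Every allocation lies between the lower and upper quota.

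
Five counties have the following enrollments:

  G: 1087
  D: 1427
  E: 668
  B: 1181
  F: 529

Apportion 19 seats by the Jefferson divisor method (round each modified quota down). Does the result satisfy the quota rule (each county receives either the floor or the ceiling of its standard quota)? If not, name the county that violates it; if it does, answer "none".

Standard quotas: G 4.222, D 5.542, E 2.594, B 4.587, F 2.055.
Jefferson allocation: G 4, D 6, E 2, B 5, F 2.
Every allocation lies between the lower and upper quota.

none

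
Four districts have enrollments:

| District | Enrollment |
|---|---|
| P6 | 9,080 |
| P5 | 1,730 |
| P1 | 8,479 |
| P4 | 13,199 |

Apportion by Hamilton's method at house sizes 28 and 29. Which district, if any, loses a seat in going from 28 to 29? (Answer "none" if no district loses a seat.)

P5

At 28 seats: P6 8, P5 2, P1 7, P4 11.
At 29 seats: P6 8, P5 1, P1 8, P4 12.
P5 drops from 2 to 1.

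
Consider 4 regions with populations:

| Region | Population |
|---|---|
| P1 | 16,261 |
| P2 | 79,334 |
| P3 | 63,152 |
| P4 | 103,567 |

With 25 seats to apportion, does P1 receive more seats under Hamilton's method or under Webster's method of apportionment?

Hamilton: P1 1, P2 8, P3 6, P4 10.
Webster: P1 2, P2 7, P3 6, P4 10.
P1 gets 1 under Hamilton and 2 under Webster.

Webster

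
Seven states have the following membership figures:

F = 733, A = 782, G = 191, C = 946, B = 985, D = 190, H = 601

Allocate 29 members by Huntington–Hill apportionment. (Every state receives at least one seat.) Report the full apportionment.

F=5, A=5, G=1, C=6, B=7, D=1, H=4

With divisor 149: modified quotas F 4.919, A 5.248, G 1.282, C 6.349, B 6.611, D 1.275, H 4.034.
Geometric-mean thresholds: F √(4·5)=4.472, A √(5·6)=5.477, G √(1·2)=1.414, C √(6·7)=6.481, B √(6·7)=6.481, D √(1·2)=1.414, H √(4·5)=4.472.
Each quota rounded against its threshold gives F 5, A 5, G 1, C 6, B 7, D 1, H 4 (total 29).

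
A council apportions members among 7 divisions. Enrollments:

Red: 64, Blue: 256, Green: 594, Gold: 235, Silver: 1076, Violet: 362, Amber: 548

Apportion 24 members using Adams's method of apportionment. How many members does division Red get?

Standard divisor 3135/24 ≈ 130.625; standard quotas: Red 0.490, Blue 1.960, Green 4.547, Gold 1.799, Silver 8.237, Violet 2.771, Amber 4.195.
Rounding up gives 1, 2, 5, 2, 9, 3, 5 = 27 seats, so the divisor must be adjusted.
With modified divisor 150: modified quotas Red 0.427, Blue 1.707, Green 3.960, Gold 1.567, Silver 7.173, Violet 2.413, Amber 3.653.
Rounding up: Red 1, Blue 2, Green 4, Gold 2, Silver 8, Violet 3, Amber 4 (total 24).
Red receives 1.

1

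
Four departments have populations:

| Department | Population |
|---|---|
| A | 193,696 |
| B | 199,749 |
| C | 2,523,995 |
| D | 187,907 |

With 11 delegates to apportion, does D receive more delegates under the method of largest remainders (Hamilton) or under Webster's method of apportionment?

Webster

Hamilton: A 1, B 1, C 9, D 0.
Webster: A 1, B 1, C 8, D 1.
D gets 0 under Hamilton and 1 under Webster.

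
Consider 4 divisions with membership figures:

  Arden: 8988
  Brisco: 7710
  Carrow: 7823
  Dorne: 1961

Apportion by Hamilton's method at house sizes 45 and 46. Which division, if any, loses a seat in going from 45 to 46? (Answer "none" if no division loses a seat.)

At 45 seats: Arden 15, Brisco 13, Carrow 13, Dorne 4.
At 46 seats: Arden 16, Brisco 13, Carrow 14, Dorne 3.
Dorne drops from 4 to 3.

Dorne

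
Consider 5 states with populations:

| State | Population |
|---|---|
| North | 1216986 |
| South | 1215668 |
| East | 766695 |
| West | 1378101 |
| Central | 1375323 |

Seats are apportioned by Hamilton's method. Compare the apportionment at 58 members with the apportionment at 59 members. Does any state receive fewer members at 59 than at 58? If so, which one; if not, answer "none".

East

At 58 seats: North 12, South 12, East 8, West 13, Central 13.
At 59 seats: North 12, South 12, East 7, West 14, Central 14.
East drops from 8 to 7.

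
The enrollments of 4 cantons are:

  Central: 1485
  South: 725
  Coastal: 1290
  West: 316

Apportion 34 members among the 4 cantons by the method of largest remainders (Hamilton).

Central 13; South 6; Coastal 12; West 3

Standard divisor: 3816 ÷ 34 ≈ 112.235.
Standard quotas: Central 13.231, South 6.460, Coastal 11.494, West 2.816.
Lower quotas: Central 13, South 6, Coastal 11, West 2 (sum 32, leaving 2 seats).
Remainders in descending order: West 0.816, Coastal 0.494, South 0.460, Central 0.231.
Largest remainders: West, Coastal receive the extra seats.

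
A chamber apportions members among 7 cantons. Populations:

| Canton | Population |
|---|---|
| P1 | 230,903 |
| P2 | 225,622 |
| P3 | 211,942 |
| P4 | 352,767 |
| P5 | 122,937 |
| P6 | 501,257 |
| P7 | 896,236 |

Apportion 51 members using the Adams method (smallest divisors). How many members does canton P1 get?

5

Standard divisor 2541664/51 ≈ 49836.549; standard quotas: P1 4.633, P2 4.527, P3 4.253, P4 7.078, P5 2.467, P6 10.058, P7 17.984.
Rounding up gives 5, 5, 5, 8, 3, 11, 18 = 55 seats, so the divisor must be adjusted.
With modified divisor 54300: modified quotas P1 4.252, P2 4.155, P3 3.903, P4 6.497, P5 2.264, P6 9.231, P7 16.505.
Rounding up: P1 5, P2 5, P3 4, P4 7, P5 3, P6 10, P7 17 (total 51).
P1 receives 5.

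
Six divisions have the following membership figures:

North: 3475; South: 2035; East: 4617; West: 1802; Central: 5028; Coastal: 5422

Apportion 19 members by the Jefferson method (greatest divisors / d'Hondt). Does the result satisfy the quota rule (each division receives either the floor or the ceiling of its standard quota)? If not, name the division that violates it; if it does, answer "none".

none

Standard quotas: North 2.950, South 1.728, East 3.920, West 1.530, Central 4.269, Coastal 4.603.
Jefferson allocation: North 3, South 2, East 4, West 1, Central 4, Coastal 5.
Every allocation lies between the lower and upper quota.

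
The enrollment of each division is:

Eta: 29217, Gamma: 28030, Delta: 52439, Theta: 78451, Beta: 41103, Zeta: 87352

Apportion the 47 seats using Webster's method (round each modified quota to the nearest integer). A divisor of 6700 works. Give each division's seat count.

With modified divisor 6700: modified quotas Eta 4.361, Gamma 4.184, Delta 7.827, Theta 11.709, Beta 6.135, Zeta 13.038.
Rounding to the nearest integer: Eta 4, Gamma 4, Delta 8, Theta 12, Beta 6, Zeta 13 (total 47).

Eta: 4, Gamma: 4, Delta: 8, Theta: 12, Beta: 6, Zeta: 13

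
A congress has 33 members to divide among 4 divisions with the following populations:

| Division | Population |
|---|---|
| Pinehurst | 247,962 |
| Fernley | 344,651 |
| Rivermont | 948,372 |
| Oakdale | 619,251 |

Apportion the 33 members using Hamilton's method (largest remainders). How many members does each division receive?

Standard divisor: 2160236 ÷ 33 ≈ 65461.697.
Standard quotas: Pinehurst 3.7879, Fernley 5.2649, Rivermont 14.4874, Oakdale 9.4597.
Lower quotas: Pinehurst 3, Fernley 5, Rivermont 14, Oakdale 9 (sum 31, leaving 2 seats).
Remainders in descending order: Pinehurst 0.7879, Rivermont 0.4874, Oakdale 0.4597, Fernley 0.2649.
Largest remainders: Pinehurst, Rivermont receive the extra seats.

Pinehurst: 4, Fernley: 5, Rivermont: 15, Oakdale: 9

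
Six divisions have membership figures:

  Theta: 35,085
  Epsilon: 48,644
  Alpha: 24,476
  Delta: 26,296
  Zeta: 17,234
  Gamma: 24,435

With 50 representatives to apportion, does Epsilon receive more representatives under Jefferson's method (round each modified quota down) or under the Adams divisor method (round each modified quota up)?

Jefferson: Theta 10, Epsilon 14, Alpha 7, Delta 7, Zeta 5, Gamma 7.
Adams: Theta 10, Epsilon 13, Alpha 7, Delta 8, Zeta 5, Gamma 7.
Epsilon gets 14 under Jefferson and 13 under Adams.

Jefferson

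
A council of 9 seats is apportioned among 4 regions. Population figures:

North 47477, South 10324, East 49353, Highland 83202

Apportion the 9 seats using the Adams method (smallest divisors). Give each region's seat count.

Standard divisor 190356/9 ≈ 21150.667; standard quotas: North 2.245, South 0.488, East 2.333, Highland 3.934.
Rounding up gives 3, 1, 3, 4 = 11 seats, so the divisor must be adjusted.
With modified divisor 26200: modified quotas North 1.812, South 0.394, East 1.884, Highland 3.176.
Rounding up: North 2, South 1, East 2, Highland 4 (total 9).

North 2, South 1, East 2, Highland 4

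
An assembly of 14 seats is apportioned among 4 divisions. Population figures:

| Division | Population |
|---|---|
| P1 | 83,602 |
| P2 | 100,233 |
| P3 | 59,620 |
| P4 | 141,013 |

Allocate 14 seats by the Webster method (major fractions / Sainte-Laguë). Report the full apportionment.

P1 3, P2 4, P3 2, P4 5

Standard divisor 384468/14 ≈ 27462; standard quotas: P1 3.044, P2 3.650, P3 2.171, P4 5.135.
Rounding to the nearest integer gives P1 3, P2 4, P3 2, P4 5 — total 14, matching the house size, so no adjustment is needed.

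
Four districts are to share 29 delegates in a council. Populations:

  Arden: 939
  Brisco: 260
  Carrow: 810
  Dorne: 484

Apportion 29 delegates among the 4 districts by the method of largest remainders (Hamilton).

Total 2493; standard divisor 2493/29 ≈ 85.966.
Standard quotas: Arden 10.923, Brisco 3.024, Carrow 9.422, Dorne 5.630.
Lower quotas: Arden 10, Brisco 3, Carrow 9, Dorne 5 (sum 27, leaving 2 seats).
Remainders in descending order: Arden 0.923, Dorne 0.630, Carrow 0.422, Brisco 0.024.
Largest remainders: Arden, Dorne receive the extra seats.

Arden 11, Brisco 3, Carrow 9, Dorne 6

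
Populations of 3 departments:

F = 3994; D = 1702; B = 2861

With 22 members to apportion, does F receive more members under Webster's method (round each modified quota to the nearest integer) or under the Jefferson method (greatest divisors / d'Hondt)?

Jefferson

Webster: F 10, D 4, B 8.
Jefferson: F 11, D 4, B 7.
F gets 10 under Webster and 11 under Jefferson.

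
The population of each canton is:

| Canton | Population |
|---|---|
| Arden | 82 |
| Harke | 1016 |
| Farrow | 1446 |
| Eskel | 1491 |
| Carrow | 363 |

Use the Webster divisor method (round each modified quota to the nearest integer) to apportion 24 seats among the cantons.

Standard divisor 4398/24 ≈ 183.25; standard quotas: Arden 0.447, Harke 5.544, Farrow 7.891, Eskel 8.136, Carrow 1.981.
Rounding to the nearest integer gives Arden 0, Harke 6, Farrow 8, Eskel 8, Carrow 2 — total 24, matching the house size, so no adjustment is needed.

Arden: 0; Harke: 6; Farrow: 8; Eskel: 8; Carrow: 2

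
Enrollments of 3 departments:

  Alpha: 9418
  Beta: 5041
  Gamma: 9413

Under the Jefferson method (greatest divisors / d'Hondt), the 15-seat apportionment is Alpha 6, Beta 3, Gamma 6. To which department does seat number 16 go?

Alpha

Priority for the next seat is population ÷ (current seats + 1).
Priorities: Alpha 1345.429, Beta 1260.250, Gamma 1344.714.
Highest priority: Alpha.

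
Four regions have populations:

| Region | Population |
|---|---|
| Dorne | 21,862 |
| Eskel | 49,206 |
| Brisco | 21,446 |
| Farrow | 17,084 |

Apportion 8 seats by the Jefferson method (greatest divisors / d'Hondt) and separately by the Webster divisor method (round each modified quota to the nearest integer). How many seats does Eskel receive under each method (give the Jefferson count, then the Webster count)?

Jefferson: Dorne 2, Eskel 4, Brisco 1, Farrow 1.
Webster: Dorne 2, Eskel 3, Brisco 2, Farrow 1.
Eskel gets 4 under Jefferson and 3 under Webster.

4 and 3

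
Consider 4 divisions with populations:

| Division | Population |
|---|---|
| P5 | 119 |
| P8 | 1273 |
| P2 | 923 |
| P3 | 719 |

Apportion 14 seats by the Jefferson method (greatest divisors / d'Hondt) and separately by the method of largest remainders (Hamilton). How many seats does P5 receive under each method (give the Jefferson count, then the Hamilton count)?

Jefferson: P5 0, P8 6, P2 5, P3 3.
Hamilton: P5 1, P8 6, P2 4, P3 3.
P5 gets 0 under Jefferson and 1 under Hamilton.

0 and 1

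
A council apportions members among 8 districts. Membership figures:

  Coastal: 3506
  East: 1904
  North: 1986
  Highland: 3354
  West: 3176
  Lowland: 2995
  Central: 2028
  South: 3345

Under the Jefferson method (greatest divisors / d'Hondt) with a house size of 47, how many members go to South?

7

Standard divisor 22294/47 ≈ 474.34; standard quotas: Coastal 7.391, East 4.014, North 4.187, Highland 7.071, West 6.696, Lowland 6.314, Central 4.275, South 7.052.
Rounding down gives 7, 4, 4, 7, 6, 6, 4, 7 = 45 seats, so the divisor must be adjusted.
With modified divisor 430: modified quotas Coastal 8.153, East 4.428, North 4.619, Highland 7.800, West 7.386, Lowland 6.965, Central 4.716, South 7.779.
Rounding down: Coastal 8, East 4, North 4, Highland 7, West 7, Lowland 6, Central 4, South 7 (total 47).
South receives 7.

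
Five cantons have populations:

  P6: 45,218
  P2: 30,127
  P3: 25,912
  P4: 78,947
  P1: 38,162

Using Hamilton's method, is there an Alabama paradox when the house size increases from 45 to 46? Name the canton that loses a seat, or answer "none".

P3

At 45 seats: P6 9, P2 6, P3 6, P4 16, P1 8.
At 46 seats: P6 10, P2 6, P3 5, P4 17, P1 8.
P3 drops from 6 to 5.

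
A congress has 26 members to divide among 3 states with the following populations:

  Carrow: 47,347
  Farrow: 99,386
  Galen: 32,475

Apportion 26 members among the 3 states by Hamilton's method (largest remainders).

Carrow 7, Farrow 14, Galen 5

The standard divisor is 179208/26 ≈ 6892.615.
Standard quotas: Carrow 6.8692, Farrow 14.4192, Galen 4.7116.
Lower quotas: Carrow 6, Farrow 14, Galen 4 (sum 24, leaving 2 seats).
Remainders in descending order: Carrow 0.8692, Galen 0.7116, Farrow 0.4192.
The surplus seats go to Carrow, Galen.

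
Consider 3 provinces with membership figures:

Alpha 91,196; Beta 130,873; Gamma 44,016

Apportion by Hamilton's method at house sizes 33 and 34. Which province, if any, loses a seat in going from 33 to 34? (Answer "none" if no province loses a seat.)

At 33 seats: Alpha 11, Beta 16, Gamma 6.
At 34 seats: Alpha 12, Beta 17, Gamma 5.
Gamma drops from 6 to 5.

Gamma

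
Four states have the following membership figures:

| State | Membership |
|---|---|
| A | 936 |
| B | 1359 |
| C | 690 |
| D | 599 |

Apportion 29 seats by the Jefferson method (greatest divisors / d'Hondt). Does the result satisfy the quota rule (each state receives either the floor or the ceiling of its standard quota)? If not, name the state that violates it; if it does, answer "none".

none

Standard quotas: A 7.574, B 10.996, C 5.583, D 4.847.
Jefferson allocation: A 8, B 11, C 5, D 5.
Every allocation lies between the lower and upper quota.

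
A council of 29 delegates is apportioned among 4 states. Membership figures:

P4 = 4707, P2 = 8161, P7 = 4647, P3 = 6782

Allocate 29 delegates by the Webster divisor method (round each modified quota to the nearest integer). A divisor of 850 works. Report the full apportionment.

With modified divisor 850: modified quotas P4 5.538, P2 9.601, P7 5.467, P3 7.979.
Rounding to the nearest integer: P4 6, P2 10, P7 5, P3 8 (total 29).

P4 6, P2 10, P7 5, P3 8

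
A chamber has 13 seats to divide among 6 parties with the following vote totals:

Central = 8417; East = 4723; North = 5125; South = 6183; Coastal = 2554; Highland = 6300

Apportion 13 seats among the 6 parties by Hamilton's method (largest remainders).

Central 3, East 2, North 2, South 2, Coastal 1, Highland 3

The standard divisor is 33302/13 ≈ 2561.692.
Standard quotas: Central 3.2857, East 1.8437, North 2.0006, South 2.4136, Coastal 0.9970, Highland 2.4593.
Lower quotas: Central 3, East 1, North 2, South 2, Coastal 0, Highland 2 (sum 10, leaving 3 seats).
Remainders in descending order: Coastal 0.9970, East 0.8437, Highland 0.4593, South 0.4136, Central 0.2857, North 0.0006.
Largest remainders: Coastal, East, Highland receive the extra seats.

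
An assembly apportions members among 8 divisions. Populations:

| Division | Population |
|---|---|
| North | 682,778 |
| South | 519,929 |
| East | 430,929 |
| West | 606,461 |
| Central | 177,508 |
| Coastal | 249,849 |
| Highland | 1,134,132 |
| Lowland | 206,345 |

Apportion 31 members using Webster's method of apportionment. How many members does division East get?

3

Standard divisor 4007931/31 ≈ 129288.097; standard quotas: North 5.281, South 4.021, East 3.333, West 4.691, Central 1.373, Coastal 1.932, Highland 8.772, Lowland 1.596.
Rounding to the nearest integer gives North 5, South 4, East 3, West 5, Central 1, Coastal 2, Highland 9, Lowland 2 — total 31, matching the house size, so no adjustment is needed.
East receives 3.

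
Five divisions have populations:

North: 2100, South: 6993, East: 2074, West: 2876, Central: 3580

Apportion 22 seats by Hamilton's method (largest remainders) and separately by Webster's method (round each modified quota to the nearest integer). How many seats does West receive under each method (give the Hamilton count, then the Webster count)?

Hamilton: North 3, South 9, East 2, West 4, Central 4.
Webster: North 3, South 9, East 3, West 3, Central 4.
West gets 4 under Hamilton and 3 under Webster.

4 and 3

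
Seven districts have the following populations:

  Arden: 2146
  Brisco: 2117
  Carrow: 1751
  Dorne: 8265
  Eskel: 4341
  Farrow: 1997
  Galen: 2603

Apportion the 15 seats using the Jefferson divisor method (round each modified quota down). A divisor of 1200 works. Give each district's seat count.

With modified divisor 1200: modified quotas Arden 1.788, Brisco 1.764, Carrow 1.459, Dorne 6.888, Eskel 3.618, Farrow 1.664, Galen 2.169.
Rounding down: Arden 1, Brisco 1, Carrow 1, Dorne 6, Eskel 3, Farrow 1, Galen 2 (total 15).

Arden=1, Brisco=1, Carrow=1, Dorne=6, Eskel=3, Farrow=1, Galen=2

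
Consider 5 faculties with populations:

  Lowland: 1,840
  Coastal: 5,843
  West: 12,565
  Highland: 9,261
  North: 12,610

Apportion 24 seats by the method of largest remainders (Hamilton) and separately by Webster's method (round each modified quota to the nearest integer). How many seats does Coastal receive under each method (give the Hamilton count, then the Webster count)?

Hamilton: Lowland 1, Coastal 4, West 7, Highland 5, North 7.
Webster: Lowland 1, Coastal 3, West 7, Highland 6, North 7.
Coastal gets 4 under Hamilton and 3 under Webster.

4 and 3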